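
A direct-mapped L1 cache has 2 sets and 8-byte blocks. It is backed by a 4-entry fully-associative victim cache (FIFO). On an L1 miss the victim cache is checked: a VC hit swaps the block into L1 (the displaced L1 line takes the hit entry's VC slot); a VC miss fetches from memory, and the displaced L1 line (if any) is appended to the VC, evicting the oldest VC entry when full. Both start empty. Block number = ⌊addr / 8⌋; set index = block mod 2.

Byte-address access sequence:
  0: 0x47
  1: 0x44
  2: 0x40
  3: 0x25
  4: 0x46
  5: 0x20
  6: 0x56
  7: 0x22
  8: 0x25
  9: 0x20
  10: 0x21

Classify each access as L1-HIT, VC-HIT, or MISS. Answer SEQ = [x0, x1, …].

#0 0x47→b8/s0 MISS; vc=[]
#1 0x44→b8/s0 L1-HIT; vc=[]
#2 0x40→b8/s0 L1-HIT; vc=[]
#3 0x25→b4/s0 MISS; vc=[8]
#4 0x46→b8/s0 VC-HIT; vc=[4]
#5 0x20→b4/s0 VC-HIT; vc=[8]
#6 0x56→b10/s0 MISS; vc=[8,4]
#7 0x22→b4/s0 VC-HIT; vc=[8,10]
#8 0x25→b4/s0 L1-HIT; vc=[8,10]
#9 0x20→b4/s0 L1-HIT; vc=[8,10]
#10 0x21→b4/s0 L1-HIT; vc=[8,10]

SEQ = [MISS, L1-HIT, L1-HIT, MISS, VC-HIT, VC-HIT, MISS, VC-HIT, L1-HIT, L1-HIT, L1-HIT]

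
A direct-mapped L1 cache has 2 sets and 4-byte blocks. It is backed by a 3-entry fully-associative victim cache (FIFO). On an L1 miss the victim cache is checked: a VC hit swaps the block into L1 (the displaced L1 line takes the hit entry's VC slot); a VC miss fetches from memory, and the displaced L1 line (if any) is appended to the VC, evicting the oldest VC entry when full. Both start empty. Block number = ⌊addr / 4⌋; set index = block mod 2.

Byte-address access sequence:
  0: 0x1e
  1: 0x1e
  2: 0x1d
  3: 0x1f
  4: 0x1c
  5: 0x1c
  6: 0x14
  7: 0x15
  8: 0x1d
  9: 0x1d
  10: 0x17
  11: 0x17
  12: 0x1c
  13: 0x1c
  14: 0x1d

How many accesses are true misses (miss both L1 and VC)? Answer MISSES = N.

MISSES = 2

  [0] addr=0x1e blk=7 s=1: MISS | VC []
  [1] addr=0x1e blk=7 s=1: L1-HIT | VC []
  [2] addr=0x1d blk=7 s=1: L1-HIT | VC []
  [3] addr=0x1f blk=7 s=1: L1-HIT | VC []
  [4] addr=0x1c blk=7 s=1: L1-HIT | VC []
  [5] addr=0x1c blk=7 s=1: L1-HIT | VC []
  [6] addr=0x14 blk=5 s=1: MISS | VC [7]
  [7] addr=0x15 blk=5 s=1: L1-HIT | VC [7]
  [8] addr=0x1d blk=7 s=1: VC-HIT | VC [5]
  [9] addr=0x1d blk=7 s=1: L1-HIT | VC [5]
  [10] addr=0x17 blk=5 s=1: VC-HIT | VC [7]
  [11] addr=0x17 blk=5 s=1: L1-HIT | VC [7]
  [12] addr=0x1c blk=7 s=1: VC-HIT | VC [5]
  [13] addr=0x1c blk=7 s=1: L1-HIT | VC [5]
  [14] addr=0x1d blk=7 s=1: L1-HIT | VC [5]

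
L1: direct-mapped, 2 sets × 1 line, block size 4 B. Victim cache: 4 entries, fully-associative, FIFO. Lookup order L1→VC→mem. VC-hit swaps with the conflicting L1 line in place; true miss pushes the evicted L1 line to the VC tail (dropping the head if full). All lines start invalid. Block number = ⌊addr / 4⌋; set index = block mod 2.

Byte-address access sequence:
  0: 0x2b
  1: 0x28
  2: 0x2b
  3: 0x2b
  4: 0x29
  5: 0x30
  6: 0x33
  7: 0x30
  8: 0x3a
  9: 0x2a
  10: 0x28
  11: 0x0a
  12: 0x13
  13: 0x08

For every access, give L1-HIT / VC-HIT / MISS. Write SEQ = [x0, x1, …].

  [0] addr=0x2b blk=10 s=0: MISS | VC []
  [1] addr=0x28 blk=10 s=0: L1-HIT | VC []
  [2] addr=0x2b blk=10 s=0: L1-HIT | VC []
  [3] addr=0x2b blk=10 s=0: L1-HIT | VC []
  [4] addr=0x29 blk=10 s=0: L1-HIT | VC []
  [5] addr=0x30 blk=12 s=0: MISS | VC [10]
  [6] addr=0x33 blk=12 s=0: L1-HIT | VC [10]
  [7] addr=0x30 blk=12 s=0: L1-HIT | VC [10]
  [8] addr=0x3a blk=14 s=0: MISS | VC [10, 12]
  [9] addr=0x2a blk=10 s=0: VC-HIT | VC [14, 12]
  [10] addr=0x28 blk=10 s=0: L1-HIT | VC [14, 12]
  [11] addr=0xa blk=2 s=0: MISS | VC [14, 12, 10]
  [12] addr=0x13 blk=4 s=0: MISS | VC [14, 12, 10, 2]
  [13] addr=0x8 blk=2 s=0: VC-HIT | VC [14, 12, 10, 4]

SEQ = [MISS, L1-HIT, L1-HIT, L1-HIT, L1-HIT, MISS, L1-HIT, L1-HIT, MISS, VC-HIT, L1-HIT, MISS, MISS, VC-HIT]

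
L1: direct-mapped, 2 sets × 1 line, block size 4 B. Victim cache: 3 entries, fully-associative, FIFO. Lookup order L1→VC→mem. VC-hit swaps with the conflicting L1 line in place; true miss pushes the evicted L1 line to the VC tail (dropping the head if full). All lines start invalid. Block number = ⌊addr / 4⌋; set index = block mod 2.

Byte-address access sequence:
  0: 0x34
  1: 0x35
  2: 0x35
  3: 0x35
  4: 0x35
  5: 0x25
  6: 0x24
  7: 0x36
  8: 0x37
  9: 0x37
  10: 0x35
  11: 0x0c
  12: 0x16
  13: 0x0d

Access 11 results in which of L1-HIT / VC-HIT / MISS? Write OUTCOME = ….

OUTCOME = MISS

#0 0x34→b13/s1 MISS; vc=[]
#1 0x35→b13/s1 L1-HIT; vc=[]
#2 0x35→b13/s1 L1-HIT; vc=[]
#3 0x35→b13/s1 L1-HIT; vc=[]
#4 0x35→b13/s1 L1-HIT; vc=[]
#5 0x25→b9/s1 MISS; vc=[13]
#6 0x24→b9/s1 L1-HIT; vc=[13]
#7 0x36→b13/s1 VC-HIT; vc=[9]
#8 0x37→b13/s1 L1-HIT; vc=[9]
#9 0x37→b13/s1 L1-HIT; vc=[9]
#10 0x35→b13/s1 L1-HIT; vc=[9]
#11 0xc→b3/s1 MISS; vc=[9,13]
#12 0x16→b5/s1 MISS; vc=[9,13,3]
#13 0xd→b3/s1 VC-HIT; vc=[9,13,5]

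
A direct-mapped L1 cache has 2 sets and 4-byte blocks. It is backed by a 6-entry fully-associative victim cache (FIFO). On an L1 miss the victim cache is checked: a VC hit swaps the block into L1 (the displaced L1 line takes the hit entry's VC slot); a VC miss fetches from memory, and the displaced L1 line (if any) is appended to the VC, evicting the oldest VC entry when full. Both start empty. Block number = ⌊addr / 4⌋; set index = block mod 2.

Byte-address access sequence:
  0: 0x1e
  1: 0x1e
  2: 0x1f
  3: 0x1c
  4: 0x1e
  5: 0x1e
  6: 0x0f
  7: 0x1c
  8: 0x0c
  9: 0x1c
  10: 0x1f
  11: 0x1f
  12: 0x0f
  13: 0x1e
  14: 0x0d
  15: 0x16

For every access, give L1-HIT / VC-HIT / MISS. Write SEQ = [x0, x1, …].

SEQ = [MISS, L1-HIT, L1-HIT, L1-HIT, L1-HIT, L1-HIT, MISS, VC-HIT, VC-HIT, VC-HIT, L1-HIT, L1-HIT, VC-HIT, VC-HIT, VC-HIT, MISS]

#0 0x1e→b7/s1 MISS; vc=[]
#1 0x1e→b7/s1 L1-HIT; vc=[]
#2 0x1f→b7/s1 L1-HIT; vc=[]
#3 0x1c→b7/s1 L1-HIT; vc=[]
#4 0x1e→b7/s1 L1-HIT; vc=[]
#5 0x1e→b7/s1 L1-HIT; vc=[]
#6 0xf→b3/s1 MISS; vc=[7]
#7 0x1c→b7/s1 VC-HIT; vc=[3]
#8 0xc→b3/s1 VC-HIT; vc=[7]
#9 0x1c→b7/s1 VC-HIT; vc=[3]
#10 0x1f→b7/s1 L1-HIT; vc=[3]
#11 0x1f→b7/s1 L1-HIT; vc=[3]
#12 0xf→b3/s1 VC-HIT; vc=[7]
#13 0x1e→b7/s1 VC-HIT; vc=[3]
#14 0xd→b3/s1 VC-HIT; vc=[7]
#15 0x16→b5/s1 MISS; vc=[7,3]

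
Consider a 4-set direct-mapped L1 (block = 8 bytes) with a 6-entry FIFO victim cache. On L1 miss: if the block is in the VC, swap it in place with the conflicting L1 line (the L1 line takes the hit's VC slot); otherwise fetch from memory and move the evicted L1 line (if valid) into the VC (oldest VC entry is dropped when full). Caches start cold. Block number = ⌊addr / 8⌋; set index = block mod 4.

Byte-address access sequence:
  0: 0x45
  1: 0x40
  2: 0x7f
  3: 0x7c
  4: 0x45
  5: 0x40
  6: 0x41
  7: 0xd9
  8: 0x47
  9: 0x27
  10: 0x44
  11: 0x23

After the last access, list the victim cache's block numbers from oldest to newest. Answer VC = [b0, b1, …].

VC = [15, 8]

0: 0x45 (blk 8, set 0) → MISS  vc=[]
1: 0x40 (blk 8, set 0) → L1-HIT  vc=[]
2: 0x7f (blk 15, set 3) → MISS  vc=[]
3: 0x7c (blk 15, set 3) → L1-HIT  vc=[]
4: 0x45 (blk 8, set 0) → L1-HIT  vc=[]
5: 0x40 (blk 8, set 0) → L1-HIT  vc=[]
6: 0x41 (blk 8, set 0) → L1-HIT  vc=[]
7: 0xd9 (blk 27, set 3) → MISS  vc=[15]
8: 0x47 (blk 8, set 0) → L1-HIT  vc=[15]
9: 0x27 (blk 4, set 0) → MISS  vc=[15, 8]
10: 0x44 (blk 8, set 0) → VC-HIT  vc=[15, 4]
11: 0x23 (blk 4, set 0) → VC-HIT  vc=[15, 8]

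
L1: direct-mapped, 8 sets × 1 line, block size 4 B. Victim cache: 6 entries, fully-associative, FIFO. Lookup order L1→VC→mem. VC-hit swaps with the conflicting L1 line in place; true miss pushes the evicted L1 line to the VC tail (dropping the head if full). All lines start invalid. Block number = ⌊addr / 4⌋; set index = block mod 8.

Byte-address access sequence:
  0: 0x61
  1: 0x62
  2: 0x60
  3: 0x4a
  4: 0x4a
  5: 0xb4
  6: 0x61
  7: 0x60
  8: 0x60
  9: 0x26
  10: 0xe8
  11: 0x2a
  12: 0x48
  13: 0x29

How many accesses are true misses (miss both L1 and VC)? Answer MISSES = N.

#0 0x61→b24/s0 MISS; vc=[]
#1 0x62→b24/s0 L1-HIT; vc=[]
#2 0x60→b24/s0 L1-HIT; vc=[]
#3 0x4a→b18/s2 MISS; vc=[]
#4 0x4a→b18/s2 L1-HIT; vc=[]
#5 0xb4→b45/s5 MISS; vc=[]
#6 0x61→b24/s0 L1-HIT; vc=[]
#7 0x60→b24/s0 L1-HIT; vc=[]
#8 0x60→b24/s0 L1-HIT; vc=[]
#9 0x26→b9/s1 MISS; vc=[]
#10 0xe8→b58/s2 MISS; vc=[18]
#11 0x2a→b10/s2 MISS; vc=[18,58]
#12 0x48→b18/s2 VC-HIT; vc=[10,58]
#13 0x29→b10/s2 VC-HIT; vc=[18,58]

MISSES = 6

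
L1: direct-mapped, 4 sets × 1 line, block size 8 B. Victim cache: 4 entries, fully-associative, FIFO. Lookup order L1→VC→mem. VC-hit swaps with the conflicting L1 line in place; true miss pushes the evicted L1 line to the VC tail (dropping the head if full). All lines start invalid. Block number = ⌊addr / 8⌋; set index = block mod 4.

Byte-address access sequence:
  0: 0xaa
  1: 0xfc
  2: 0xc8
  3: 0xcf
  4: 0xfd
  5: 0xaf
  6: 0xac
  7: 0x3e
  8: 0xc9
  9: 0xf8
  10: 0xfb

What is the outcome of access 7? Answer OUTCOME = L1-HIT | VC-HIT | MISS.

  [0] addr=0xaa blk=21 s=1: MISS | VC []
  [1] addr=0xfc blk=31 s=3: MISS | VC []
  [2] addr=0xc8 blk=25 s=1: MISS | VC [21]
  [3] addr=0xcf blk=25 s=1: L1-HIT | VC [21]
  [4] addr=0xfd blk=31 s=3: L1-HIT | VC [21]
  [5] addr=0xaf blk=21 s=1: VC-HIT | VC [25]
  [6] addr=0xac blk=21 s=1: L1-HIT | VC [25]
  [7] addr=0x3e blk=7 s=3: MISS | VC [25, 31]
  [8] addr=0xc9 blk=25 s=1: VC-HIT | VC [21, 31]
  [9] addr=0xf8 blk=31 s=3: VC-HIT | VC [21, 7]
  [10] addr=0xfb blk=31 s=3: L1-HIT | VC [21, 7]

OUTCOME = MISS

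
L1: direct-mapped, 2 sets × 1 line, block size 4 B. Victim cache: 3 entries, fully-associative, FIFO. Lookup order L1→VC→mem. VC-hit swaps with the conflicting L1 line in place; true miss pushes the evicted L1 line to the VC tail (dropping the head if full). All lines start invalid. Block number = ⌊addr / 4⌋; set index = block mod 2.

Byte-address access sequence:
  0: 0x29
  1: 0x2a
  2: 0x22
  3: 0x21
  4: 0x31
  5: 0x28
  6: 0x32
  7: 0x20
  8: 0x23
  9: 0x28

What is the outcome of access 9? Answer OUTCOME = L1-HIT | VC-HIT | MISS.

  [0] addr=0x29 blk=10 s=0: MISS | VC []
  [1] addr=0x2a blk=10 s=0: L1-HIT | VC []
  [2] addr=0x22 blk=8 s=0: MISS | VC [10]
  [3] addr=0x21 blk=8 s=0: L1-HIT | VC [10]
  [4] addr=0x31 blk=12 s=0: MISS | VC [10, 8]
  [5] addr=0x28 blk=10 s=0: VC-HIT | VC [12, 8]
  [6] addr=0x32 blk=12 s=0: VC-HIT | VC [10, 8]
  [7] addr=0x20 blk=8 s=0: VC-HIT | VC [10, 12]
  [8] addr=0x23 blk=8 s=0: L1-HIT | VC [10, 12]
  [9] addr=0x28 blk=10 s=0: VC-HIT | VC [8, 12]

OUTCOME = VC-HIT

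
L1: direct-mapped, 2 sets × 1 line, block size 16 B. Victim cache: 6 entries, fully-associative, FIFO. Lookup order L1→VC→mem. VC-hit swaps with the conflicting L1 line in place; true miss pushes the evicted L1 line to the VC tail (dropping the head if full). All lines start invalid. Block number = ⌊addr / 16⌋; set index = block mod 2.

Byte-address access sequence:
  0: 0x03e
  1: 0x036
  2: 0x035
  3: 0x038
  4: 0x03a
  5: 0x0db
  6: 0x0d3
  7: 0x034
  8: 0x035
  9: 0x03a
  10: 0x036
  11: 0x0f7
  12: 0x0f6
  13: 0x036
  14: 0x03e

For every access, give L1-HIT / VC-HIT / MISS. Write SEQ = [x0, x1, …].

SEQ = [MISS, L1-HIT, L1-HIT, L1-HIT, L1-HIT, MISS, L1-HIT, VC-HIT, L1-HIT, L1-HIT, L1-HIT, MISS, L1-HIT, VC-HIT, L1-HIT]

0: 0x3e (blk 3, set 1) → MISS  vc=[]
1: 0x36 (blk 3, set 1) → L1-HIT  vc=[]
2: 0x35 (blk 3, set 1) → L1-HIT  vc=[]
3: 0x38 (blk 3, set 1) → L1-HIT  vc=[]
4: 0x3a (blk 3, set 1) → L1-HIT  vc=[]
5: 0xdb (blk 13, set 1) → MISS  vc=[3]
6: 0xd3 (blk 13, set 1) → L1-HIT  vc=[3]
7: 0x34 (blk 3, set 1) → VC-HIT  vc=[13]
8: 0x35 (blk 3, set 1) → L1-HIT  vc=[13]
9: 0x3a (blk 3, set 1) → L1-HIT  vc=[13]
10: 0x36 (blk 3, set 1) → L1-HIT  vc=[13]
11: 0xf7 (blk 15, set 1) → MISS  vc=[13, 3]
12: 0xf6 (blk 15, set 1) → L1-HIT  vc=[13, 3]
13: 0x36 (blk 3, set 1) → VC-HIT  vc=[13, 15]
14: 0x3e (blk 3, set 1) → L1-HIT  vc=[13, 15]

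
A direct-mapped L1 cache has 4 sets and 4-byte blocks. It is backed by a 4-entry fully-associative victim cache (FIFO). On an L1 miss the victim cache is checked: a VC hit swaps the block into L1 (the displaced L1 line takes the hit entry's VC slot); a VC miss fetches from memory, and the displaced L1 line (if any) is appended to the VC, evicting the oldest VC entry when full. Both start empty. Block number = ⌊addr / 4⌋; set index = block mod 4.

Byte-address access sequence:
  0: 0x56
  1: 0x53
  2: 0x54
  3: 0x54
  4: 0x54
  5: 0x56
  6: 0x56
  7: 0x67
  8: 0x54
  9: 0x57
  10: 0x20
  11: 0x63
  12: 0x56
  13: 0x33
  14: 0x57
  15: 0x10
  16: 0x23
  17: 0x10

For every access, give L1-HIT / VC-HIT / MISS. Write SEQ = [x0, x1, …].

SEQ = [MISS, MISS, L1-HIT, L1-HIT, L1-HIT, L1-HIT, L1-HIT, MISS, VC-HIT, L1-HIT, MISS, MISS, L1-HIT, MISS, L1-HIT, MISS, VC-HIT, VC-HIT]

0: 0x56 (blk 21, set 1) → MISS  vc=[]
1: 0x53 (blk 20, set 0) → MISS  vc=[]
2: 0x54 (blk 21, set 1) → L1-HIT  vc=[]
3: 0x54 (blk 21, set 1) → L1-HIT  vc=[]
4: 0x54 (blk 21, set 1) → L1-HIT  vc=[]
5: 0x56 (blk 21, set 1) → L1-HIT  vc=[]
6: 0x56 (blk 21, set 1) → L1-HIT  vc=[]
7: 0x67 (blk 25, set 1) → MISS  vc=[21]
8: 0x54 (blk 21, set 1) → VC-HIT  vc=[25]
9: 0x57 (blk 21, set 1) → L1-HIT  vc=[25]
10: 0x20 (blk 8, set 0) → MISS  vc=[25, 20]
11: 0x63 (blk 24, set 0) → MISS  vc=[25, 20, 8]
12: 0x56 (blk 21, set 1) → L1-HIT  vc=[25, 20, 8]
13: 0x33 (blk 12, set 0) → MISS  vc=[25, 20, 8, 24]
14: 0x57 (blk 21, set 1) → L1-HIT  vc=[25, 20, 8, 24]
15: 0x10 (blk 4, set 0) → MISS  vc=[20, 8, 24, 12]
16: 0x23 (blk 8, set 0) → VC-HIT  vc=[20, 4, 24, 12]
17: 0x10 (blk 4, set 0) → VC-HIT  vc=[20, 8, 24, 12]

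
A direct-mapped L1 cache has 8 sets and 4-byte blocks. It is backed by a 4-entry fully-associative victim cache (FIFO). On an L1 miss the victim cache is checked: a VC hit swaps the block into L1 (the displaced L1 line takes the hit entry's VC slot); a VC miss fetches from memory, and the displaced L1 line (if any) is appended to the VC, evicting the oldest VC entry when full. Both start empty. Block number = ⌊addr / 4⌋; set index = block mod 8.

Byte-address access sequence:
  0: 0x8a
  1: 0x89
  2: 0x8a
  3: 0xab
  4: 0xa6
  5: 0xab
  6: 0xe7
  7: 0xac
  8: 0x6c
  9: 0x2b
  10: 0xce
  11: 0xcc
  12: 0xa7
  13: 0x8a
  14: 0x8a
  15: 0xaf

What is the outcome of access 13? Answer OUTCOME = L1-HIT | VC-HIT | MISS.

OUTCOME = MISS

#0 0x8a→b34/s2 MISS; vc=[]
#1 0x89→b34/s2 L1-HIT; vc=[]
#2 0x8a→b34/s2 L1-HIT; vc=[]
#3 0xab→b42/s2 MISS; vc=[34]
#4 0xa6→b41/s1 MISS; vc=[34]
#5 0xab→b42/s2 L1-HIT; vc=[34]
#6 0xe7→b57/s1 MISS; vc=[34,41]
#7 0xac→b43/s3 MISS; vc=[34,41]
#8 0x6c→b27/s3 MISS; vc=[34,41,43]
#9 0x2b→b10/s2 MISS; vc=[34,41,43,42]
#10 0xce→b51/s3 MISS; vc=[41,43,42,27]
#11 0xcc→b51/s3 L1-HIT; vc=[41,43,42,27]
#12 0xa7→b41/s1 VC-HIT; vc=[57,43,42,27]
#13 0x8a→b34/s2 MISS; vc=[43,42,27,10]
#14 0x8a→b34/s2 L1-HIT; vc=[43,42,27,10]
#15 0xaf→b43/s3 VC-HIT; vc=[51,42,27,10]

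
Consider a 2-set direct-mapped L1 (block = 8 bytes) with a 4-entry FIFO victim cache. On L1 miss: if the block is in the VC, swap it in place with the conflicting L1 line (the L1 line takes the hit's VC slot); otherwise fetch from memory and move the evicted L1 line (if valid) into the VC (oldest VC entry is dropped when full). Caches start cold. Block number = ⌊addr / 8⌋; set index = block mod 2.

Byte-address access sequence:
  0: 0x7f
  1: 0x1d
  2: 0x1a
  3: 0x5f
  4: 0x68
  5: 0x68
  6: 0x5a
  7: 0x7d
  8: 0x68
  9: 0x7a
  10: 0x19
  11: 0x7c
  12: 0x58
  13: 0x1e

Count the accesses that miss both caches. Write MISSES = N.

MISSES = 4

#0 0x7f→b15/s1 MISS; vc=[]
#1 0x1d→b3/s1 MISS; vc=[15]
#2 0x1a→b3/s1 L1-HIT; vc=[15]
#3 0x5f→b11/s1 MISS; vc=[15,3]
#4 0x68→b13/s1 MISS; vc=[15,3,11]
#5 0x68→b13/s1 L1-HIT; vc=[15,3,11]
#6 0x5a→b11/s1 VC-HIT; vc=[15,3,13]
#7 0x7d→b15/s1 VC-HIT; vc=[11,3,13]
#8 0x68→b13/s1 VC-HIT; vc=[11,3,15]
#9 0x7a→b15/s1 VC-HIT; vc=[11,3,13]
#10 0x19→b3/s1 VC-HIT; vc=[11,15,13]
#11 0x7c→b15/s1 VC-HIT; vc=[11,3,13]
#12 0x58→b11/s1 VC-HIT; vc=[15,3,13]
#13 0x1e→b3/s1 VC-HIT; vc=[15,11,13]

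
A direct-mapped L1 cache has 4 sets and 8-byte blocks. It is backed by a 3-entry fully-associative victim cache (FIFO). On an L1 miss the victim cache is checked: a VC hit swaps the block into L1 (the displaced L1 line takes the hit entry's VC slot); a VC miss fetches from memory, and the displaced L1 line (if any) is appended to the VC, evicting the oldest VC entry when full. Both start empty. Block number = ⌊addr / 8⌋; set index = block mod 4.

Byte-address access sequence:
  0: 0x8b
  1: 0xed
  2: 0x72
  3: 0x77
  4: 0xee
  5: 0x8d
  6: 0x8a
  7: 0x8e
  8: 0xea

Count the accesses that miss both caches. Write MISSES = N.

  [0] addr=0x8b blk=17 s=1: MISS | VC []
  [1] addr=0xed blk=29 s=1: MISS | VC [17]
  [2] addr=0x72 blk=14 s=2: MISS | VC [17]
  [3] addr=0x77 blk=14 s=2: L1-HIT | VC [17]
  [4] addr=0xee blk=29 s=1: L1-HIT | VC [17]
  [5] addr=0x8d blk=17 s=1: VC-HIT | VC [29]
  [6] addr=0x8a blk=17 s=1: L1-HIT | VC [29]
  [7] addr=0x8e blk=17 s=1: L1-HIT | VC [29]
  [8] addr=0xea blk=29 s=1: VC-HIT | VC [17]

MISSES = 3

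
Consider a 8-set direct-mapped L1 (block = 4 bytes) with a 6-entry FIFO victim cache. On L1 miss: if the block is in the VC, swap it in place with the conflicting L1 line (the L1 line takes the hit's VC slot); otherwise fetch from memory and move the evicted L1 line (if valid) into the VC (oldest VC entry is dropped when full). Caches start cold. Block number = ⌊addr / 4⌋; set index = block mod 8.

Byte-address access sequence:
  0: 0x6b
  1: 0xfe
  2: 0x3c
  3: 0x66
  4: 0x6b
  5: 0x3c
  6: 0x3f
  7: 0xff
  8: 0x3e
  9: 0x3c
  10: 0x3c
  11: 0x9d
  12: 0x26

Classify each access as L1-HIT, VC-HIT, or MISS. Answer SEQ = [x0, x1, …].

SEQ = [MISS, MISS, MISS, MISS, L1-HIT, L1-HIT, L1-HIT, VC-HIT, VC-HIT, L1-HIT, L1-HIT, MISS, MISS]

  [0] addr=0x6b blk=26 s=2: MISS | VC []
  [1] addr=0xfe blk=63 s=7: MISS | VC []
  [2] addr=0x3c blk=15 s=7: MISS | VC [63]
  [3] addr=0x66 blk=25 s=1: MISS | VC [63]
  [4] addr=0x6b blk=26 s=2: L1-HIT | VC [63]
  [5] addr=0x3c blk=15 s=7: L1-HIT | VC [63]
  [6] addr=0x3f blk=15 s=7: L1-HIT | VC [63]
  [7] addr=0xff blk=63 s=7: VC-HIT | VC [15]
  [8] addr=0x3e blk=15 s=7: VC-HIT | VC [63]
  [9] addr=0x3c blk=15 s=7: L1-HIT | VC [63]
  [10] addr=0x3c blk=15 s=7: L1-HIT | VC [63]
  [11] addr=0x9d blk=39 s=7: MISS | VC [63, 15]
  [12] addr=0x26 blk=9 s=1: MISS | VC [63, 15, 25]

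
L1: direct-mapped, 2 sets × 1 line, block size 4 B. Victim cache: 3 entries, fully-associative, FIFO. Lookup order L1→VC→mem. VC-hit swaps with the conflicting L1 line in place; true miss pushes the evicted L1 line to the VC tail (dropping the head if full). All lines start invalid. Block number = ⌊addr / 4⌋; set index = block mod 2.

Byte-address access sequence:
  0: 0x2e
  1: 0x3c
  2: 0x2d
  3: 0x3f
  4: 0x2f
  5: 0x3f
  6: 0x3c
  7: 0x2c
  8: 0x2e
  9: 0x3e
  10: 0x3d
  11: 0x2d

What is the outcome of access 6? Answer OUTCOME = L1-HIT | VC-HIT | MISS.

#0 0x2e→b11/s1 MISS; vc=[]
#1 0x3c→b15/s1 MISS; vc=[11]
#2 0x2d→b11/s1 VC-HIT; vc=[15]
#3 0x3f→b15/s1 VC-HIT; vc=[11]
#4 0x2f→b11/s1 VC-HIT; vc=[15]
#5 0x3f→b15/s1 VC-HIT; vc=[11]
#6 0x3c→b15/s1 L1-HIT; vc=[11]
#7 0x2c→b11/s1 VC-HIT; vc=[15]
#8 0x2e→b11/s1 L1-HIT; vc=[15]
#9 0x3e→b15/s1 VC-HIT; vc=[11]
#10 0x3d→b15/s1 L1-HIT; vc=[11]
#11 0x2d→b11/s1 VC-HIT; vc=[15]

OUTCOME = L1-HIT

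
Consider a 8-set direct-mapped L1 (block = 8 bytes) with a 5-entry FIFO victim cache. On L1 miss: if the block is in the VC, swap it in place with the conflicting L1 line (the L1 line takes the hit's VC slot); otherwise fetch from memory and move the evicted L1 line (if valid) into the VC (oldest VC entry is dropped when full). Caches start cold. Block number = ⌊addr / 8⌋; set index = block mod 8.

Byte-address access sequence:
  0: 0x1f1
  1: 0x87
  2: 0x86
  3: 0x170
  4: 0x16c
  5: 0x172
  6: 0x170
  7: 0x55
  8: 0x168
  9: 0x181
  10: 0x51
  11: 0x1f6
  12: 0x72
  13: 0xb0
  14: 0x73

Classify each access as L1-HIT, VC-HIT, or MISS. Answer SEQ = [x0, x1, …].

SEQ = [MISS, MISS, L1-HIT, MISS, MISS, L1-HIT, L1-HIT, MISS, L1-HIT, MISS, L1-HIT, VC-HIT, MISS, MISS, VC-HIT]

  [0] addr=0x1f1 blk=62 s=6: MISS | VC []
  [1] addr=0x87 blk=16 s=0: MISS | VC []
  [2] addr=0x86 blk=16 s=0: L1-HIT | VC []
  [3] addr=0x170 blk=46 s=6: MISS | VC [62]
  [4] addr=0x16c blk=45 s=5: MISS | VC [62]
  [5] addr=0x172 blk=46 s=6: L1-HIT | VC [62]
  [6] addr=0x170 blk=46 s=6: L1-HIT | VC [62]
  [7] addr=0x55 blk=10 s=2: MISS | VC [62]
  [8] addr=0x168 blk=45 s=5: L1-HIT | VC [62]
  [9] addr=0x181 blk=48 s=0: MISS | VC [62, 16]
  [10] addr=0x51 blk=10 s=2: L1-HIT | VC [62, 16]
  [11] addr=0x1f6 blk=62 s=6: VC-HIT | VC [46, 16]
  [12] addr=0x72 blk=14 s=6: MISS | VC [46, 16, 62]
  [13] addr=0xb0 blk=22 s=6: MISS | VC [46, 16, 62, 14]
  [14] addr=0x73 blk=14 s=6: VC-HIT | VC [46, 16, 62, 22]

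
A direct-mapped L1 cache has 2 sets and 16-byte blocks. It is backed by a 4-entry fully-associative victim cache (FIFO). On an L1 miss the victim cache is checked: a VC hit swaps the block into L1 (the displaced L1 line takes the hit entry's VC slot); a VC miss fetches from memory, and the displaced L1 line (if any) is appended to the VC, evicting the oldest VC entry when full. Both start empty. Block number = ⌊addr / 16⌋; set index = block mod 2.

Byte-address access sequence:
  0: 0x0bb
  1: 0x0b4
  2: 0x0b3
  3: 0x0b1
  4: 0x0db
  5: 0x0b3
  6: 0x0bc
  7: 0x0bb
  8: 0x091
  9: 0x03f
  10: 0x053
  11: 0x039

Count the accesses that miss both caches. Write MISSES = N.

MISSES = 5

0: 0xbb (blk 11, set 1) → MISS  vc=[]
1: 0xb4 (blk 11, set 1) → L1-HIT  vc=[]
2: 0xb3 (blk 11, set 1) → L1-HIT  vc=[]
3: 0xb1 (blk 11, set 1) → L1-HIT  vc=[]
4: 0xdb (blk 13, set 1) → MISS  vc=[11]
5: 0xb3 (blk 11, set 1) → VC-HIT  vc=[13]
6: 0xbc (blk 11, set 1) → L1-HIT  vc=[13]
7: 0xbb (blk 11, set 1) → L1-HIT  vc=[13]
8: 0x91 (blk 9, set 1) → MISS  vc=[13, 11]
9: 0x3f (blk 3, set 1) → MISS  vc=[13, 11, 9]
10: 0x53 (blk 5, set 1) → MISS  vc=[13, 11, 9, 3]
11: 0x39 (blk 3, set 1) → VC-HIT  vc=[13, 11, 9, 5]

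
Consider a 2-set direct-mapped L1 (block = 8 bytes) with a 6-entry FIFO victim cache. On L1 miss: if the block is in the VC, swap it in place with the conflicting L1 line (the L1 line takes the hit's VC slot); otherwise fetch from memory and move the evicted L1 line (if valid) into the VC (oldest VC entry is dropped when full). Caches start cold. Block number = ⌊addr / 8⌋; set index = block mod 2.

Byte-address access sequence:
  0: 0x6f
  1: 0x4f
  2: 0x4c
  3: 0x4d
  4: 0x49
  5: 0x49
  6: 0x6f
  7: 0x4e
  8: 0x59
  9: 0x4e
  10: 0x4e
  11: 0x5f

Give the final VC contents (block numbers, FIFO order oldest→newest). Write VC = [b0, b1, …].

VC = [13, 9]

  [0] addr=0x6f blk=13 s=1: MISS | VC []
  [1] addr=0x4f blk=9 s=1: MISS | VC [13]
  [2] addr=0x4c blk=9 s=1: L1-HIT | VC [13]
  [3] addr=0x4d blk=9 s=1: L1-HIT | VC [13]
  [4] addr=0x49 blk=9 s=1: L1-HIT | VC [13]
  [5] addr=0x49 blk=9 s=1: L1-HIT | VC [13]
  [6] addr=0x6f blk=13 s=1: VC-HIT | VC [9]
  [7] addr=0x4e blk=9 s=1: VC-HIT | VC [13]
  [8] addr=0x59 blk=11 s=1: MISS | VC [13, 9]
  [9] addr=0x4e blk=9 s=1: VC-HIT | VC [13, 11]
  [10] addr=0x4e blk=9 s=1: L1-HIT | VC [13, 11]
  [11] addr=0x5f blk=11 s=1: VC-HIT | VC [13, 9]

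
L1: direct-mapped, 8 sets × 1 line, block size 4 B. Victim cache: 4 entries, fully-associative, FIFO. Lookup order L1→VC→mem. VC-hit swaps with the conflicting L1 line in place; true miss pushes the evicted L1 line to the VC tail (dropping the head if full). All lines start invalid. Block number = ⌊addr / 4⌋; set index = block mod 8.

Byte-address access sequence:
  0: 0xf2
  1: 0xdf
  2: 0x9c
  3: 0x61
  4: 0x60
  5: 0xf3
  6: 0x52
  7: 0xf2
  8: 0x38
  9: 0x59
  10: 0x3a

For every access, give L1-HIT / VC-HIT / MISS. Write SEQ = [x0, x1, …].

0: 0xf2 (blk 60, set 4) → MISS  vc=[]
1: 0xdf (blk 55, set 7) → MISS  vc=[]
2: 0x9c (blk 39, set 7) → MISS  vc=[55]
3: 0x61 (blk 24, set 0) → MISS  vc=[55]
4: 0x60 (blk 24, set 0) → L1-HIT  vc=[55]
5: 0xf3 (blk 60, set 4) → L1-HIT  vc=[55]
6: 0x52 (blk 20, set 4) → MISS  vc=[55, 60]
7: 0xf2 (blk 60, set 4) → VC-HIT  vc=[55, 20]
8: 0x38 (blk 14, set 6) → MISS  vc=[55, 20]
9: 0x59 (blk 22, set 6) → MISS  vc=[55, 20, 14]
10: 0x3a (blk 14, set 6) → VC-HIT  vc=[55, 20, 22]

SEQ = [MISS, MISS, MISS, MISS, L1-HIT, L1-HIT, MISS, VC-HIT, MISS, MISS, VC-HIT]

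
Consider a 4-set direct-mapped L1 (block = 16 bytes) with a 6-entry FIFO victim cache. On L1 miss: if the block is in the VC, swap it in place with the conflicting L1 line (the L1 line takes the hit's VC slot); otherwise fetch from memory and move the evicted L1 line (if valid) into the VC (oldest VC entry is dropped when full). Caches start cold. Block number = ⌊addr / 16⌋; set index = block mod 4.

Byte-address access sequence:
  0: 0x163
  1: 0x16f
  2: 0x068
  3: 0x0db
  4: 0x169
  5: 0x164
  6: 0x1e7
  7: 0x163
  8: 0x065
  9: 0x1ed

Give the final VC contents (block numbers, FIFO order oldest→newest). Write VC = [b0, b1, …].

#0 0x163→b22/s2 MISS; vc=[]
#1 0x16f→b22/s2 L1-HIT; vc=[]
#2 0x68→b6/s2 MISS; vc=[22]
#3 0xdb→b13/s1 MISS; vc=[22]
#4 0x169→b22/s2 VC-HIT; vc=[6]
#5 0x164→b22/s2 L1-HIT; vc=[6]
#6 0x1e7→b30/s2 MISS; vc=[6,22]
#7 0x163→b22/s2 VC-HIT; vc=[6,30]
#8 0x65→b6/s2 VC-HIT; vc=[22,30]
#9 0x1ed→b30/s2 VC-HIT; vc=[22,6]

VC = [22, 6]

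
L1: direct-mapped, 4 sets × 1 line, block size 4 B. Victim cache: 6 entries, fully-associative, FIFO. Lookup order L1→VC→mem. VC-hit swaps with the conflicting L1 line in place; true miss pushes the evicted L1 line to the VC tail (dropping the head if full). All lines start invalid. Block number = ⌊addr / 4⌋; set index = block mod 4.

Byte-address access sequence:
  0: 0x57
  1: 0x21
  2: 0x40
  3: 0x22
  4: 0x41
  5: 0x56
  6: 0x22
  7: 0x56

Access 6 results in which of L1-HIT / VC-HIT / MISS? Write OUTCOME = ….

#0 0x57→b21/s1 MISS; vc=[]
#1 0x21→b8/s0 MISS; vc=[]
#2 0x40→b16/s0 MISS; vc=[8]
#3 0x22→b8/s0 VC-HIT; vc=[16]
#4 0x41→b16/s0 VC-HIT; vc=[8]
#5 0x56→b21/s1 L1-HIT; vc=[8]
#6 0x22→b8/s0 VC-HIT; vc=[16]
#7 0x56→b21/s1 L1-HIT; vc=[16]

OUTCOME = VC-HIT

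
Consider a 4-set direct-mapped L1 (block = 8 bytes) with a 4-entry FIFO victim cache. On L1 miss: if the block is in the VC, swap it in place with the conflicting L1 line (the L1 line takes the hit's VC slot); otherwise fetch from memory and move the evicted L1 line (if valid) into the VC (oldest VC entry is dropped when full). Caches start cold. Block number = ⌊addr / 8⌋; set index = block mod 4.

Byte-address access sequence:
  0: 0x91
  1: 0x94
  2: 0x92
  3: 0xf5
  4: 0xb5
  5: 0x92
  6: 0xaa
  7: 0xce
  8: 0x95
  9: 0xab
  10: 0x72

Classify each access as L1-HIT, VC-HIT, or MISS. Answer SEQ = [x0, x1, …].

SEQ = [MISS, L1-HIT, L1-HIT, MISS, MISS, VC-HIT, MISS, MISS, L1-HIT, VC-HIT, MISS]

#0 0x91→b18/s2 MISS; vc=[]
#1 0x94→b18/s2 L1-HIT; vc=[]
#2 0x92→b18/s2 L1-HIT; vc=[]
#3 0xf5→b30/s2 MISS; vc=[18]
#4 0xb5→b22/s2 MISS; vc=[18,30]
#5 0x92→b18/s2 VC-HIT; vc=[22,30]
#6 0xaa→b21/s1 MISS; vc=[22,30]
#7 0xce→b25/s1 MISS; vc=[22,30,21]
#8 0x95→b18/s2 L1-HIT; vc=[22,30,21]
#9 0xab→b21/s1 VC-HIT; vc=[22,30,25]
#10 0x72→b14/s2 MISS; vc=[22,30,25,18]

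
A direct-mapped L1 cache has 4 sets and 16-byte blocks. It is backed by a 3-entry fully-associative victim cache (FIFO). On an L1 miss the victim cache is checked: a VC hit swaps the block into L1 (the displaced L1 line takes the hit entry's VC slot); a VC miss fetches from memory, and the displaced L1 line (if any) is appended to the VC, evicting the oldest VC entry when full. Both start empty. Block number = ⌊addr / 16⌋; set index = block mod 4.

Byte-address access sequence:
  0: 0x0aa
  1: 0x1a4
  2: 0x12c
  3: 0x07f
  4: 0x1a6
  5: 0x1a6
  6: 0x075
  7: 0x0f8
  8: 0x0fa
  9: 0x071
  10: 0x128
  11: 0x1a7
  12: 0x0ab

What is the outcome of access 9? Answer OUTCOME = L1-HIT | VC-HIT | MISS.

OUTCOME = VC-HIT

  [0] addr=0xaa blk=10 s=2: MISS | VC []
  [1] addr=0x1a4 blk=26 s=2: MISS | VC [10]
  [2] addr=0x12c blk=18 s=2: MISS | VC [10, 26]
  [3] addr=0x7f blk=7 s=3: MISS | VC [10, 26]
  [4] addr=0x1a6 blk=26 s=2: VC-HIT | VC [10, 18]
  [5] addr=0x1a6 blk=26 s=2: L1-HIT | VC [10, 18]
  [6] addr=0x75 blk=7 s=3: L1-HIT | VC [10, 18]
  [7] addr=0xf8 blk=15 s=3: MISS | VC [10, 18, 7]
  [8] addr=0xfa blk=15 s=3: L1-HIT | VC [10, 18, 7]
  [9] addr=0x71 blk=7 s=3: VC-HIT | VC [10, 18, 15]
  [10] addr=0x128 blk=18 s=2: VC-HIT | VC [10, 26, 15]
  [11] addr=0x1a7 blk=26 s=2: VC-HIT | VC [10, 18, 15]
  [12] addr=0xab blk=10 s=2: VC-HIT | VC [26, 18, 15]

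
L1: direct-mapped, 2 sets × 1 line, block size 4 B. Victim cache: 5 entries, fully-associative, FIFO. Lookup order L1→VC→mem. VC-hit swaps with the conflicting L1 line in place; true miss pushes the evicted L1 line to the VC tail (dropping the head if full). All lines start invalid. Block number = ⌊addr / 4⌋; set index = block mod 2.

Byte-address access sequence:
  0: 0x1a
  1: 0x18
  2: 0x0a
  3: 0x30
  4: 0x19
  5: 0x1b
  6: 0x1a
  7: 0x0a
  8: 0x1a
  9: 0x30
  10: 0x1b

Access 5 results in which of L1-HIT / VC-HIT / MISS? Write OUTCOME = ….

OUTCOME = L1-HIT

0: 0x1a (blk 6, set 0) → MISS  vc=[]
1: 0x18 (blk 6, set 0) → L1-HIT  vc=[]
2: 0xa (blk 2, set 0) → MISS  vc=[6]
3: 0x30 (blk 12, set 0) → MISS  vc=[6, 2]
4: 0x19 (blk 6, set 0) → VC-HIT  vc=[12, 2]
5: 0x1b (blk 6, set 0) → L1-HIT  vc=[12, 2]
6: 0x1a (blk 6, set 0) → L1-HIT  vc=[12, 2]
7: 0xa (blk 2, set 0) → VC-HIT  vc=[12, 6]
8: 0x1a (blk 6, set 0) → VC-HIT  vc=[12, 2]
9: 0x30 (blk 12, set 0) → VC-HIT  vc=[6, 2]
10: 0x1b (blk 6, set 0) → VC-HIT  vc=[12, 2]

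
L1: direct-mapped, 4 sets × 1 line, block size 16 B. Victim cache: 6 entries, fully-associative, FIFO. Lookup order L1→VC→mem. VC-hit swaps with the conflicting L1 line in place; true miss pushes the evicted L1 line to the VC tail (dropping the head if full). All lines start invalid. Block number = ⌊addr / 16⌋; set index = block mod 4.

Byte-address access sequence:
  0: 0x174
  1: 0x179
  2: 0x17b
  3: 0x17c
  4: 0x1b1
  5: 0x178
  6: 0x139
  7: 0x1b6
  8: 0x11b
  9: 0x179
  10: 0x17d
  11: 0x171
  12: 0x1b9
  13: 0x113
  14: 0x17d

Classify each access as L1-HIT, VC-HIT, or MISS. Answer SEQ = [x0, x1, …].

SEQ = [MISS, L1-HIT, L1-HIT, L1-HIT, MISS, VC-HIT, MISS, VC-HIT, MISS, VC-HIT, L1-HIT, L1-HIT, VC-HIT, L1-HIT, VC-HIT]

0: 0x174 (blk 23, set 3) → MISS  vc=[]
1: 0x179 (blk 23, set 3) → L1-HIT  vc=[]
2: 0x17b (blk 23, set 3) → L1-HIT  vc=[]
3: 0x17c (blk 23, set 3) → L1-HIT  vc=[]
4: 0x1b1 (blk 27, set 3) → MISS  vc=[23]
5: 0x178 (blk 23, set 3) → VC-HIT  vc=[27]
6: 0x139 (blk 19, set 3) → MISS  vc=[27, 23]
7: 0x1b6 (blk 27, set 3) → VC-HIT  vc=[19, 23]
8: 0x11b (blk 17, set 1) → MISS  vc=[19, 23]
9: 0x179 (blk 23, set 3) → VC-HIT  vc=[19, 27]
10: 0x17d (blk 23, set 3) → L1-HIT  vc=[19, 27]
11: 0x171 (blk 23, set 3) → L1-HIT  vc=[19, 27]
12: 0x1b9 (blk 27, set 3) → VC-HIT  vc=[19, 23]
13: 0x113 (blk 17, set 1) → L1-HIT  vc=[19, 23]
14: 0x17d (blk 23, set 3) → VC-HIT  vc=[19, 27]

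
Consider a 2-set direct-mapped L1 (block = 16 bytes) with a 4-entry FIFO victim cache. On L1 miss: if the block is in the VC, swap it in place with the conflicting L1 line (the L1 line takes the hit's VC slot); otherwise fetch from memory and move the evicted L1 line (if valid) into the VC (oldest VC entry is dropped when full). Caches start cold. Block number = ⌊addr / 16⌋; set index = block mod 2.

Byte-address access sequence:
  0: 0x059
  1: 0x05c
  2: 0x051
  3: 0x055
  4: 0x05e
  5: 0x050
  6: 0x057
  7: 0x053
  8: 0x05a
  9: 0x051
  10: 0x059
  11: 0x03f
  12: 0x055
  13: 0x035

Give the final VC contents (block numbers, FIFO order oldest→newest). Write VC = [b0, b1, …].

VC = [5]

#0 0x59→b5/s1 MISS; vc=[]
#1 0x5c→b5/s1 L1-HIT; vc=[]
#2 0x51→b5/s1 L1-HIT; vc=[]
#3 0x55→b5/s1 L1-HIT; vc=[]
#4 0x5e→b5/s1 L1-HIT; vc=[]
#5 0x50→b5/s1 L1-HIT; vc=[]
#6 0x57→b5/s1 L1-HIT; vc=[]
#7 0x53→b5/s1 L1-HIT; vc=[]
#8 0x5a→b5/s1 L1-HIT; vc=[]
#9 0x51→b5/s1 L1-HIT; vc=[]
#10 0x59→b5/s1 L1-HIT; vc=[]
#11 0x3f→b3/s1 MISS; vc=[5]
#12 0x55→b5/s1 VC-HIT; vc=[3]
#13 0x35→b3/s1 VC-HIT; vc=[5]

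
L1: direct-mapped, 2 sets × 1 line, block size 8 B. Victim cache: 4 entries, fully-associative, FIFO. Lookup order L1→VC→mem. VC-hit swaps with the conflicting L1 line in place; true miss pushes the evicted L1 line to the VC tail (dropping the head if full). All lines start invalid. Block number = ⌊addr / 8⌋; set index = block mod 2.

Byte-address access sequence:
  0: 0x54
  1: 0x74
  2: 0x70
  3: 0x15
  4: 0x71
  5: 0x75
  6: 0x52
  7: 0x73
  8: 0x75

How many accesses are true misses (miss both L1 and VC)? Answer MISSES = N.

#0 0x54→b10/s0 MISS; vc=[]
#1 0x74→b14/s0 MISS; vc=[10]
#2 0x70→b14/s0 L1-HIT; vc=[10]
#3 0x15→b2/s0 MISS; vc=[10,14]
#4 0x71→b14/s0 VC-HIT; vc=[10,2]
#5 0x75→b14/s0 L1-HIT; vc=[10,2]
#6 0x52→b10/s0 VC-HIT; vc=[14,2]
#7 0x73→b14/s0 VC-HIT; vc=[10,2]
#8 0x75→b14/s0 L1-HIT; vc=[10,2]

MISSES = 3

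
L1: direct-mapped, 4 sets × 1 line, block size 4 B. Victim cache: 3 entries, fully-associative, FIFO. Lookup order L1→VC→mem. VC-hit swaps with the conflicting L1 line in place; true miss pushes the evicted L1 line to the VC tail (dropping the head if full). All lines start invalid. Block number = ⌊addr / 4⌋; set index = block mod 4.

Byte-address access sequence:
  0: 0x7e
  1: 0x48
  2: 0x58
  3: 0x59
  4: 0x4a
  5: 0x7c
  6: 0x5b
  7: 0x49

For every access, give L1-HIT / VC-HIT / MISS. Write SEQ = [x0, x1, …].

#0 0x7e→b31/s3 MISS; vc=[]
#1 0x48→b18/s2 MISS; vc=[]
#2 0x58→b22/s2 MISS; vc=[18]
#3 0x59→b22/s2 L1-HIT; vc=[18]
#4 0x4a→b18/s2 VC-HIT; vc=[22]
#5 0x7c→b31/s3 L1-HIT; vc=[22]
#6 0x5b→b22/s2 VC-HIT; vc=[18]
#7 0x49→b18/s2 VC-HIT; vc=[22]

SEQ = [MISS, MISS, MISS, L1-HIT, VC-HIT, L1-HIT, VC-HIT, VC-HIT]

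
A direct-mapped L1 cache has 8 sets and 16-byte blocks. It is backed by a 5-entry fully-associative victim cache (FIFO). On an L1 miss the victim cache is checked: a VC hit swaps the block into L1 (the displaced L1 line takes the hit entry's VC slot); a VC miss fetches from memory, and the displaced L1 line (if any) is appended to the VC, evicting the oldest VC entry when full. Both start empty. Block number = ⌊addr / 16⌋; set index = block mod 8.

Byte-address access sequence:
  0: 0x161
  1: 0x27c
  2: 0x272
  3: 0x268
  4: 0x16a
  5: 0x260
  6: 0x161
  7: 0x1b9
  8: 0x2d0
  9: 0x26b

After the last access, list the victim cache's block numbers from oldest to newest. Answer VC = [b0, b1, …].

VC = [22]

  [0] addr=0x161 blk=22 s=6: MISS | VC []
  [1] addr=0x27c blk=39 s=7: MISS | VC []
  [2] addr=0x272 blk=39 s=7: L1-HIT | VC []
  [3] addr=0x268 blk=38 s=6: MISS | VC [22]
  [4] addr=0x16a blk=22 s=6: VC-HIT | VC [38]
  [5] addr=0x260 blk=38 s=6: VC-HIT | VC [22]
  [6] addr=0x161 blk=22 s=6: VC-HIT | VC [38]
  [7] addr=0x1b9 blk=27 s=3: MISS | VC [38]
  [8] addr=0x2d0 blk=45 s=5: MISS | VC [38]
  [9] addr=0x26b blk=38 s=6: VC-HIT | VC [22]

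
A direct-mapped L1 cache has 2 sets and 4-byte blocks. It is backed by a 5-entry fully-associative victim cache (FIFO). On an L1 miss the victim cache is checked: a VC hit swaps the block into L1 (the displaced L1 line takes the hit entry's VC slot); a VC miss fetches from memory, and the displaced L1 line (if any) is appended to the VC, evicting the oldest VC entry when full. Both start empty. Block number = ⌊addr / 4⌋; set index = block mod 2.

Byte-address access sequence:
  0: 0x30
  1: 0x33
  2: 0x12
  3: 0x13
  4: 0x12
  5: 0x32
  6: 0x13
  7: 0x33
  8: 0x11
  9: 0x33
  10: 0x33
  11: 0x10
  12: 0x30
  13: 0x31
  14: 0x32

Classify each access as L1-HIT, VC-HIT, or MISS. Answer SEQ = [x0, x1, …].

SEQ = [MISS, L1-HIT, MISS, L1-HIT, L1-HIT, VC-HIT, VC-HIT, VC-HIT, VC-HIT, VC-HIT, L1-HIT, VC-HIT, VC-HIT, L1-HIT, L1-HIT]

  [0] addr=0x30 blk=12 s=0: MISS | VC []
  [1] addr=0x33 blk=12 s=0: L1-HIT | VC []
  [2] addr=0x12 blk=4 s=0: MISS | VC [12]
  [3] addr=0x13 blk=4 s=0: L1-HIT | VC [12]
  [4] addr=0x12 blk=4 s=0: L1-HIT | VC [12]
  [5] addr=0x32 blk=12 s=0: VC-HIT | VC [4]
  [6] addr=0x13 blk=4 s=0: VC-HIT | VC [12]
  [7] addr=0x33 blk=12 s=0: VC-HIT | VC [4]
  [8] addr=0x11 blk=4 s=0: VC-HIT | VC [12]
  [9] addr=0x33 blk=12 s=0: VC-HIT | VC [4]
  [10] addr=0x33 blk=12 s=0: L1-HIT | VC [4]
  [11] addr=0x10 blk=4 s=0: VC-HIT | VC [12]
  [12] addr=0x30 blk=12 s=0: VC-HIT | VC [4]
  [13] addr=0x31 blk=12 s=0: L1-HIT | VC [4]
  [14] addr=0x32 blk=12 s=0: L1-HIT | VC [4]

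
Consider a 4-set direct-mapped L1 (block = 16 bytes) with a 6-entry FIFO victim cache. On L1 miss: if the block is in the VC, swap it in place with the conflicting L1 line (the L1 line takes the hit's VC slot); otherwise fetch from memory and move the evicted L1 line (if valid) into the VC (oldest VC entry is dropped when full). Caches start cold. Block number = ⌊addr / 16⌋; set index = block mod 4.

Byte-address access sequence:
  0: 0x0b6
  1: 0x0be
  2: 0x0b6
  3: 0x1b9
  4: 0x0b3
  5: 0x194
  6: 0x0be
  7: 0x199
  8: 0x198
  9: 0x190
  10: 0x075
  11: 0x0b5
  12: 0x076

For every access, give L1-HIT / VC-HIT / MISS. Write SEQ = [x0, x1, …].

SEQ = [MISS, L1-HIT, L1-HIT, MISS, VC-HIT, MISS, L1-HIT, L1-HIT, L1-HIT, L1-HIT, MISS, VC-HIT, VC-HIT]

#0 0xb6→b11/s3 MISS; vc=[]
#1 0xbe→b11/s3 L1-HIT; vc=[]
#2 0xb6→b11/s3 L1-HIT; vc=[]
#3 0x1b9→b27/s3 MISS; vc=[11]
#4 0xb3→b11/s3 VC-HIT; vc=[27]
#5 0x194→b25/s1 MISS; vc=[27]
#6 0xbe→b11/s3 L1-HIT; vc=[27]
#7 0x199→b25/s1 L1-HIT; vc=[27]
#8 0x198→b25/s1 L1-HIT; vc=[27]
#9 0x190→b25/s1 L1-HIT; vc=[27]
#10 0x75→b7/s3 MISS; vc=[27,11]
#11 0xb5→b11/s3 VC-HIT; vc=[27,7]
#12 0x76→b7/s3 VC-HIT; vc=[27,11]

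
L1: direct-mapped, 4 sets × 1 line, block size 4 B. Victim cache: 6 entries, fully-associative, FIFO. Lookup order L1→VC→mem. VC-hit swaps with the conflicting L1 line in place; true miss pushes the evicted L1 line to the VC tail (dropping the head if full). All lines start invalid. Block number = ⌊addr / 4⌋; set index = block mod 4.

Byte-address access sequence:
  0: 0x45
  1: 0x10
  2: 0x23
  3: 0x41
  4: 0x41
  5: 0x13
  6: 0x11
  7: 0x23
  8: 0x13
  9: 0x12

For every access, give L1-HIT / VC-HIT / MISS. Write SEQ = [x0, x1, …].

SEQ = [MISS, MISS, MISS, MISS, L1-HIT, VC-HIT, L1-HIT, VC-HIT, VC-HIT, L1-HIT]

0: 0x45 (blk 17, set 1) → MISS  vc=[]
1: 0x10 (blk 4, set 0) → MISS  vc=[]
2: 0x23 (blk 8, set 0) → MISS  vc=[4]
3: 0x41 (blk 16, set 0) → MISS  vc=[4, 8]
4: 0x41 (blk 16, set 0) → L1-HIT  vc=[4, 8]
5: 0x13 (blk 4, set 0) → VC-HIT  vc=[16, 8]
6: 0x11 (blk 4, set 0) → L1-HIT  vc=[16, 8]
7: 0x23 (blk 8, set 0) → VC-HIT  vc=[16, 4]
8: 0x13 (blk 4, set 0) → VC-HIT  vc=[16, 8]
9: 0x12 (blk 4, set 0) → L1-HIT  vc=[16, 8]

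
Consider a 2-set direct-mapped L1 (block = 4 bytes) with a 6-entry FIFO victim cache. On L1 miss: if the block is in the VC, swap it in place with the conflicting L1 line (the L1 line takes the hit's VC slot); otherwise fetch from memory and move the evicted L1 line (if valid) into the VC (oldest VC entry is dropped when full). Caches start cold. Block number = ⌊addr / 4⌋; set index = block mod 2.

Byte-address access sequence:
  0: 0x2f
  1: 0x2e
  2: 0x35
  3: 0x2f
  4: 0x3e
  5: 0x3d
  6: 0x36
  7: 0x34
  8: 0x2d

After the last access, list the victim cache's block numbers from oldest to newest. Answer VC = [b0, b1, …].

  [0] addr=0x2f blk=11 s=1: MISS | VC []
  [1] addr=0x2e blk=11 s=1: L1-HIT | VC []
  [2] addr=0x35 blk=13 s=1: MISS | VC [11]
  [3] addr=0x2f blk=11 s=1: VC-HIT | VC [13]
  [4] addr=0x3e blk=15 s=1: MISS | VC [13, 11]
  [5] addr=0x3d blk=15 s=1: L1-HIT | VC [13, 11]
  [6] addr=0x36 blk=13 s=1: VC-HIT | VC [15, 11]
  [7] addr=0x34 blk=13 s=1: L1-HIT | VC [15, 11]
  [8] addr=0x2d blk=11 s=1: VC-HIT | VC [15, 13]

VC = [15, 13]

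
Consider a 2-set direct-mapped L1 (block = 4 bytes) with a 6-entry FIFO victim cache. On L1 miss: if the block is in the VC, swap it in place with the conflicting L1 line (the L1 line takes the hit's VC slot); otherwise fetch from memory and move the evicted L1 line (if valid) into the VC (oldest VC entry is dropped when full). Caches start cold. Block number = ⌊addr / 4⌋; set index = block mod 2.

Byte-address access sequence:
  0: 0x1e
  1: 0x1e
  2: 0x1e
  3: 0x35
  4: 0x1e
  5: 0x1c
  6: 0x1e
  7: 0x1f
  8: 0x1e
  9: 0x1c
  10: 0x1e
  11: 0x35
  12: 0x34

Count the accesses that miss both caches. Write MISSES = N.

MISSES = 2

0: 0x1e (blk 7, set 1) → MISS  vc=[]
1: 0x1e (blk 7, set 1) → L1-HIT  vc=[]
2: 0x1e (blk 7, set 1) → L1-HIT  vc=[]
3: 0x35 (blk 13, set 1) → MISS  vc=[7]
4: 0x1e (blk 7, set 1) → VC-HIT  vc=[13]
5: 0x1c (blk 7, set 1) → L1-HIT  vc=[13]
6: 0x1e (blk 7, set 1) → L1-HIT  vc=[13]
7: 0x1f (blk 7, set 1) → L1-HIT  vc=[13]
8: 0x1e (blk 7, set 1) → L1-HIT  vc=[13]
9: 0x1c (blk 7, set 1) → L1-HIT  vc=[13]
10: 0x1e (blk 7, set 1) → L1-HIT  vc=[13]
11: 0x35 (blk 13, set 1) → VC-HIT  vc=[7]
12: 0x34 (blk 13, set 1) → L1-HIT  vc=[7]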